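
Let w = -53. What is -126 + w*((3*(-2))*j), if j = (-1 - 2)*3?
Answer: -2988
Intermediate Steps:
j = -9 (j = -3*3 = -9)
-126 + w*((3*(-2))*j) = -126 - 53*3*(-2)*(-9) = -126 - (-318)*(-9) = -126 - 53*54 = -126 - 2862 = -2988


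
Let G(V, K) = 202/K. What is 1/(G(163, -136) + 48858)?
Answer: 68/3322243 ≈ 2.0468e-5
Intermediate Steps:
1/(G(163, -136) + 48858) = 1/(202/(-136) + 48858) = 1/(202*(-1/136) + 48858) = 1/(-101/68 + 48858) = 1/(3322243/68) = 68/3322243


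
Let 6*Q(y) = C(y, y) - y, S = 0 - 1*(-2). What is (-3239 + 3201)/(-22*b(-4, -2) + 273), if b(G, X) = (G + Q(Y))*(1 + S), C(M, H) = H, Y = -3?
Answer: -38/537 ≈ -0.070763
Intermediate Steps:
S = 2 (S = 0 + 2 = 2)
Q(y) = 0 (Q(y) = (y - y)/6 = (⅙)*0 = 0)
b(G, X) = 3*G (b(G, X) = (G + 0)*(1 + 2) = G*3 = 3*G)
(-3239 + 3201)/(-22*b(-4, -2) + 273) = (-3239 + 3201)/(-66*(-4) + 273) = -38/(-22*(-12) + 273) = -38/(264 + 273) = -38/537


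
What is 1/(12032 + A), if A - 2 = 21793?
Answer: 1/33827 ≈ 2.9562e-5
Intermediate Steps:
A = 21795 (A = 2 + 21793 = 21795)
1/(12032 + A) = 1/(12032 + 21795) = 1/33827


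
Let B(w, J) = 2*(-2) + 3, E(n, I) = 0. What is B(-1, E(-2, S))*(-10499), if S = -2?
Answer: 10499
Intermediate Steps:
B(w, J) = -1 (B(w, J) = -4 + 3 = -1)
B(-1, E(-2, S))*(-10499) = -1*(-10499) = 10499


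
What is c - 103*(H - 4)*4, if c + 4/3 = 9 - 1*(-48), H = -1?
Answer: 6347/3 ≈ 2115.7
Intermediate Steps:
c = 167/3 (c = -4/3 + (9 - 1*(-48)) = -4/3 + (9 + 48) = -4/3 + 57 = 167/3 ≈ 55.667)
c - 103*(H - 4)*4 = 167/3 - 103*(-1 - 4)*4 = 167/3 - (-515)*4 = 167/3 - 103*(-20) = 167/3 + 2060 = 6347/3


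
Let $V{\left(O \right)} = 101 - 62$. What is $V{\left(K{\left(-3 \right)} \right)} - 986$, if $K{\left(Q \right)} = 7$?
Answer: $-947$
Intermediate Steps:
$V{\left(O \right)} = 39$ ($V{\left(O \right)} = 101 - 62 = 39$)
$V{\left(K{\left(-3 \right)} \right)} - 986 = 39 - 986 = -947$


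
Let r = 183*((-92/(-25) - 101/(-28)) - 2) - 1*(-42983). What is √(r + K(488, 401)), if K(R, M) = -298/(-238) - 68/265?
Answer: √174831540706501/63070 ≈ 209.65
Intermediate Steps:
K(R, M) = 31393/31535 (K(R, M) = -298*(-1/238) - 68*1/265 = 149/119 - 68/265 = 31393/31535)
r = 30765383/700 (r = 183*((-92*(-1/25) - 101*(-1/28)) - 2) + 42983 = 183*((92/25 + 101/28) - 2) + 42983 = 183*(5101/700 - 2) + 42983 = 183*(3701/700) + 42983 = 677283/700 + 42983 = 30765383/700 ≈ 43951.)
√(r + K(488, 401)) = √(30765383/700 + 31393/31535) = √(27720237943/630700) = √174831540706501/63070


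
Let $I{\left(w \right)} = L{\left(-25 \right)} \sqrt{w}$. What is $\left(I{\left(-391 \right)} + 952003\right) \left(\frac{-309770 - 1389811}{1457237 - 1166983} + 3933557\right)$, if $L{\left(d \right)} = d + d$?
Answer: $\frac{1086929389296805691}{290254} - \frac{28543223847425 i \sqrt{391}}{145127} \approx 3.7448 \cdot 10^{12} - 3.889 \cdot 10^{9} i$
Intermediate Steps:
$L{\left(d \right)} = 2 d$
$I{\left(w \right)} = - 50 \sqrt{w}$ ($I{\left(w \right)} = 2 \left(-25\right) \sqrt{w} = - 50 \sqrt{w}$)
$\left(I{\left(-391 \right)} + 952003\right) \left(\frac{-309770 - 1389811}{1457237 - 1166983} + 3933557\right) = \left(- 50 \sqrt{-391} + 952003\right) \left(\frac{-309770 - 1389811}{1457237 - 1166983} + 3933557\right) = \left(- 50 i \sqrt{391} + 952003\right) \left(- \frac{1699581}{290254} + 3933557\right) = \left(- 50 i \sqrt{391} + 952003\right) \left(\left(-1699581\right) \frac{1}{290254} + 3933557\right) = \left(952003 - 50 i \sqrt{391}\right) \left(- \frac{1699581}{290254} + 3933557\right) = \left(952003 - 50 i \sqrt{391}\right) \frac{1141728953897}{290254} = \frac{1086929389296805691}{290254} - \frac{28543223847425 i \sqrt{391}}{145127}$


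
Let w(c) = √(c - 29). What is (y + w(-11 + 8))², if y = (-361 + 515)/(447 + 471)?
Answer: -6735863/210681 + 616*I*√2/459 ≈ -31.972 + 1.8979*I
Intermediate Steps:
y = 77/459 (y = 154/918 = 154*(1/918) = 77/459 ≈ 0.16776)
w(c) = √(-29 + c)
(y + w(-11 + 8))² = (77/459 + √(-29 + (-11 + 8)))² = (77/459 + √(-29 - 3))² = (77/459 + √(-32))² = (77/459 + 4*I*√2)²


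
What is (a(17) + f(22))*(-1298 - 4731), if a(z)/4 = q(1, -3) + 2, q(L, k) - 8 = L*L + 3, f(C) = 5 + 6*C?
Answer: -1163597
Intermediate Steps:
q(L, k) = 11 + L² (q(L, k) = 8 + (L*L + 3) = 8 + (L² + 3) = 8 + (3 + L²) = 11 + L²)
a(z) = 56 (a(z) = 4*((11 + 1²) + 2) = 4*((11 + 1) + 2) = 4*(12 + 2) = 4*14 = 56)
(a(17) + f(22))*(-1298 - 4731) = (56 + (5 + 6*22))*(-1298 - 4731) = (56 + (5 + 132))*(-6029) = (56 + 137)*(-6029) = 193*(-6029) = -1163597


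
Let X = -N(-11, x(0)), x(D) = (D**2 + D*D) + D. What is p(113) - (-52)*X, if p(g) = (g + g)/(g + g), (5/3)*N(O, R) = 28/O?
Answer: 4423/55 ≈ 80.418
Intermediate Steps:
x(D) = D + 2*D**2 (x(D) = (D**2 + D**2) + D = 2*D**2 + D = D + 2*D**2)
N(O, R) = 84/(5*O) (N(O, R) = 3*(28/O)/5 = 84/(5*O))
X = 84/55 (X = -84/(5*(-11)) = -84*(-1)/(5*11) = -1*(-84/55) = 84/55 ≈ 1.5273)
p(g) = 1 (p(g) = (2*g)/((2*g)) = (2*g)*(1/(2*g)) = 1)
p(113) - (-52)*X = 1 - (-52)*84/55 = 1 - 1*(-4368/55) = 1 + 4368/55 = 4423/55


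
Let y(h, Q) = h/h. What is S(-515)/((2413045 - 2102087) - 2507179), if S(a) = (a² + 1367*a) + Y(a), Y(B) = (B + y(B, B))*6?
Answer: 441864/2196221 ≈ 0.20119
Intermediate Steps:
y(h, Q) = 1
Y(B) = 6 + 6*B (Y(B) = (B + 1)*6 = (1 + B)*6 = 6 + 6*B)
S(a) = 6 + a² + 1373*a (S(a) = (a² + 1367*a) + (6 + 6*a) = 6 + a² + 1373*a)
S(-515)/((2413045 - 2102087) - 2507179) = (6 + (-515)² + 1373*(-515))/((2413045 - 2102087) - 2507179) = (6 + 265225 - 707095)/(310958 - 2507179) = -441864/(-2196221) = -441864*(-1/2196221) = 441864/2196221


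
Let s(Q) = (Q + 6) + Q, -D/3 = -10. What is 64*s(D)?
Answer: 4224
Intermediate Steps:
D = 30 (D = -3*(-10) = 30)
s(Q) = 6 + 2*Q (s(Q) = (6 + Q) + Q = 6 + 2*Q)
64*s(D) = 64*(6 + 2*30) = 64*(6 + 60) = 64*66 = 4224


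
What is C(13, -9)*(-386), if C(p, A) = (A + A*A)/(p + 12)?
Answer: -27792/25 ≈ -1111.7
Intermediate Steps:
C(p, A) = (A + A²)/(12 + p)
C(13, -9)*(-386) = -9*(1 - 9)/(12 + 13)*(-386) = -9*(-8)/25*(-386) = -9*1/25*(-8)*(-386) = (72/25)*(-386) = -27792/25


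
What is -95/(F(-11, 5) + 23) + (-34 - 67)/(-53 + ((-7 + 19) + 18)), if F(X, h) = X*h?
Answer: 5417/736 ≈ 7.3601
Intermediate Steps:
-95/(F(-11, 5) + 23) + (-34 - 67)/(-53 + ((-7 + 19) + 18)) = -95/(-11*5 + 23) + (-34 - 67)/(-53 + ((-7 + 19) + 18)) = -95/(-55 + 23) - 101/(-53 + (12 + 18)) = -95/(-32) - 101/(-53 + 30) = -1/32*(-95) - 101/(-23) = 95/32 - 101*(-1/23) = 95/32 + 101/23 = 5417/736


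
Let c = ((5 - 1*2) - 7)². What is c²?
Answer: 256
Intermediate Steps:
c = 16 (c = ((5 - 2) - 7)² = (3 - 7)² = (-4)² = 16)
c² = 16² = 256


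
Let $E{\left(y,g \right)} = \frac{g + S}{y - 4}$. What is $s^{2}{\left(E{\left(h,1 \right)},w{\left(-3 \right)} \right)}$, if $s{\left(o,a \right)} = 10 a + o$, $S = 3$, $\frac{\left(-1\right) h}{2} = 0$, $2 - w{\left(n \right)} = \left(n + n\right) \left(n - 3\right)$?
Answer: $116281$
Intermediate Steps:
$w{\left(n \right)} = 2 - 2 n \left(-3 + n\right)$ ($w{\left(n \right)} = 2 - \left(n + n\right) \left(n - 3\right) = 2 - 2 n \left(-3 + n\right)$)
$h = 0$ ($h = \left(-2\right) 0 = 0$)
$E{\left(y,g \right)} = \frac{3 + g}{-4 + y}$ ($E{\left(y,g \right)} = \frac{g + 3}{y - 4} = \frac{3 + g}{-4 + y}$)
$s{\left(o,a \right)} = o + 10 a$
$s^{2}{\left(E{\left(h,1 \right)},w{\left(-3 \right)} \right)} = \left(\frac{3 + 1}{-4 + 0} + 10 \left(2 - 2 \left(-3\right)^{2} + 6 \left(-3\right)\right)\right)^{2} = \left(\frac{1}{-4} \cdot 4 + 10 \left(2 - 18 - 18\right)\right)^{2} = \left(\left(- \frac{1}{4}\right) 4 + 10 \left(2 - 18 - 18\right)\right)^{2} = \left(-1 + 10 \left(-34\right)\right)^{2} = \left(-1 - 340\right)^{2} = \left(-341\right)^{2} = 116281$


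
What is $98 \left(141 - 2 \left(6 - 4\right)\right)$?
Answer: $13426$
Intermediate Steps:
$98 \left(141 - 2 \left(6 - 4\right)\right) = 98 \left(141 - 4\right) = 98 \cdot 137 = 13426$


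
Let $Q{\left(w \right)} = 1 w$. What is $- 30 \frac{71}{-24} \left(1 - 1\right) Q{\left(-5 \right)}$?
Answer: $0$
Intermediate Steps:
$Q{\left(w \right)} = w$
$- 30 \frac{71}{-24} \left(1 - 1\right) Q{\left(-5 \right)} = - 30 \frac{71}{-24} \left(1 - 1\right) \left(-5\right) = - 30 \cdot 71 \left(- \frac{1}{24}\right) 0 \left(-5\right) = \left(-30\right) \left(- \frac{71}{24}\right) 0 = \frac{355}{4} \cdot 0 = 0$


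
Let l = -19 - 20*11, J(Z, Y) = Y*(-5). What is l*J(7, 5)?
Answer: 5975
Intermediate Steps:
J(Z, Y) = -5*Y
l = -239 (l = -19 - 220 = -239)
l*J(7, 5) = -(-1195)*5 = -239*(-25) = 5975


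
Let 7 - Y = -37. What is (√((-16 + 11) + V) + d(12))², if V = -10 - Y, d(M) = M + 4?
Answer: (16 + I*√59)² ≈ 197.0 + 245.8*I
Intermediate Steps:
d(M) = 4 + M
Y = 44 (Y = 7 - 1*(-37) = 7 + 37 = 44)
V = -54 (V = -10 - 1*44 = -10 - 44 = -54)
(√((-16 + 11) + V) + d(12))² = (√((-16 + 11) - 54) + (4 + 12))² = (√(-5 - 54) + 16)² = (√(-59) + 16)² = (I*√59 + 16)² = (16 + I*√59)²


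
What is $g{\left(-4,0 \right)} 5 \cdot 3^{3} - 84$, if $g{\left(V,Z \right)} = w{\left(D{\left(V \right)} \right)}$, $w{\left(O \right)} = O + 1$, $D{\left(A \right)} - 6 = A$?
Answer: $321$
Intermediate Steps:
$D{\left(A \right)} = 6 + A$
$w{\left(O \right)} = 1 + O$
$g{\left(V,Z \right)} = 7 + V$ ($g{\left(V,Z \right)} = 1 + \left(6 + V\right) = 7 + V$)
$g{\left(-4,0 \right)} 5 \cdot 3^{3} - 84 = \left(7 - 4\right) 5 \cdot 3^{3} - 84 = 3 \cdot 5 \cdot 27 - 84 = 15 \cdot 27 - 84 = 405 - 84 = 321$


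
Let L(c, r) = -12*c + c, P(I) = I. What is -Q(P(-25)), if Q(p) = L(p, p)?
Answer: -275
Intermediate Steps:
L(c, r) = -11*c
Q(p) = -11*p
-Q(P(-25)) = -(-11)*(-25) = -1*275 = -275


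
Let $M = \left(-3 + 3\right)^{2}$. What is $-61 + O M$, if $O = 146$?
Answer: $-61$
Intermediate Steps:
$M = 0$ ($M = 0^{2} = 0$)
$-61 + O M = -61 + 146 \cdot 0 = -61 + 0 = -61$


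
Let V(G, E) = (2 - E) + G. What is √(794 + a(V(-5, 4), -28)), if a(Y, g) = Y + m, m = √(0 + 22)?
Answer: √(787 + √22) ≈ 28.137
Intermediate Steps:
V(G, E) = 2 + G - E
m = √22 ≈ 4.6904
a(Y, g) = Y + √22
√(794 + a(V(-5, 4), -28)) = √(794 + ((2 - 5 - 1*4) + √22)) = √(794 + ((2 - 5 - 4) + √22)) = √(794 + (-7 + √22)) = √(787 + √22)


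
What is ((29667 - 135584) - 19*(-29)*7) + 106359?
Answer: 4299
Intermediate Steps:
((29667 - 135584) - 19*(-29)*7) + 106359 = (-105917 + 551*7) + 106359 = (-105917 + 3857) + 106359 = -102060 + 106359 = 4299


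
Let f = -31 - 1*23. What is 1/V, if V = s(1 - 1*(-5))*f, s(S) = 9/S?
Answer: -1/81 ≈ -0.012346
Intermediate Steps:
f = -54 (f = -31 - 23 = -54)
V = -81 (V = (9/(1 - 1*(-5)))*(-54) = (9/(1 + 5))*(-54) = (9/6)*(-54) = (9*(⅙))*(-54) = (3/2)*(-54) = -81)
1/V = 1/(-81) = -1/81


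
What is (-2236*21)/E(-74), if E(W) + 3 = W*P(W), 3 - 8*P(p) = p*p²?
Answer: 187824/14993411 ≈ 0.012527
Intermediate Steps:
P(p) = 3/8 - p³/8 (P(p) = 3/8 - p*p²/8 = 3/8 - p³/8)
E(W) = -3 + W*(3/8 - W³/8)
(-2236*21)/E(-74) = (-2236*21)/(-3 - ⅛*(-74)⁴ + (3/8)*(-74)) = -46956/(-3 - ⅛*29986576 - 111/4) = -46956/(-3 - 3748322 - 111/4) = -46956/(-14993411/4) = -46956*(-4/14993411) = 187824/14993411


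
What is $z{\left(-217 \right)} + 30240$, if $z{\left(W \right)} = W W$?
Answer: $77329$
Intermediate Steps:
$z{\left(W \right)} = W^{2}$
$z{\left(-217 \right)} + 30240 = \left(-217\right)^{2} + 30240 = 47089 + 30240 = 77329$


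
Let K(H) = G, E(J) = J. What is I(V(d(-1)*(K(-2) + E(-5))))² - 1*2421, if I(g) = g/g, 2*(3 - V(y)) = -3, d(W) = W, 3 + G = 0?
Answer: -2420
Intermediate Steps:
G = -3 (G = -3 + 0 = -3)
K(H) = -3
V(y) = 9/2 (V(y) = 3 - ½*(-3) = 3 + 3/2 = 9/2)
I(g) = 1
I(V(d(-1)*(K(-2) + E(-5))))² - 1*2421 = 1² - 1*2421 = 1 - 2421 = -2420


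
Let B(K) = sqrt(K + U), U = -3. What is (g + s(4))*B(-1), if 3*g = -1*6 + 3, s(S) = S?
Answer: 6*I ≈ 6.0*I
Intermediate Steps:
B(K) = sqrt(-3 + K) (B(K) = sqrt(K - 3) = sqrt(-3 + K))
g = -1 (g = (-1*6 + 3)/3 = (-6 + 3)/3 = (1/3)*(-3) = -1)
(g + s(4))*B(-1) = (-1 + 4)*sqrt(-3 - 1) = 3*sqrt(-4) = 3*(2*I) = 6*I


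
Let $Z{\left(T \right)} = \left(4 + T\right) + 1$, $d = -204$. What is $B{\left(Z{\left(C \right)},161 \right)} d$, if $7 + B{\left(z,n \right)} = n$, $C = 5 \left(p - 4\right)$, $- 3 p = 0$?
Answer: $-31416$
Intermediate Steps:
$p = 0$ ($p = \left(- \frac{1}{3}\right) 0 = 0$)
$C = -20$ ($C = 5 \left(0 - 4\right) = 5 \left(-4\right) = -20$)
$Z{\left(T \right)} = 5 + T$
$B{\left(z,n \right)} = -7 + n$
$B{\left(Z{\left(C \right)},161 \right)} d = \left(-7 + 161\right) \left(-204\right) = 154 \left(-204\right) = -31416$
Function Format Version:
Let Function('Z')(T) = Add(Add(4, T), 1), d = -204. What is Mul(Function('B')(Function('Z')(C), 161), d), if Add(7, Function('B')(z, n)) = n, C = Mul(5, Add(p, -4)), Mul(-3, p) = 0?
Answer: -31416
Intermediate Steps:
p = 0 (p = Mul(Rational(-1, 3), 0) = 0)
C = -20 (C = Mul(5, Add(0, -4)) = Mul(5, -4) = -20)
Function('Z')(T) = Add(5, T)
Function('B')(z, n) = Add(-7, n)
Mul(Function('B')(Function('Z')(C), 161), d) = Mul(Add(-7, 161), -204) = Mul(154, -204) = -31416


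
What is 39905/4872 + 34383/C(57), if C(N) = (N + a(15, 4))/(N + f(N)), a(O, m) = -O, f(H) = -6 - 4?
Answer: 187496021/4872 ≈ 38484.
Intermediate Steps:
f(H) = -10
C(N) = (-15 + N)/(-10 + N) (C(N) = (N - 1*15)/(N - 10) = (N - 15)/(-10 + N) = (-15 + N)/(-10 + N))
39905/4872 + 34383/C(57) = 39905/4872 + 34383/(((-15 + 57)/(-10 + 57))) = 39905*(1/4872) + 34383/((42/47)) = 39905/4872 + 34383/(((1/47)*42)) = 39905/4872 + 34383/(42/47) = 39905/4872 + 34383*(47/42) = 39905/4872 + 538667/14 = 187496021/4872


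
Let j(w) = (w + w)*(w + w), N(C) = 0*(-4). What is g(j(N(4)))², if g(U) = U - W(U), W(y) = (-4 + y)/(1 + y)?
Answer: 16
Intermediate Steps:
N(C) = 0
W(y) = (-4 + y)/(1 + y)
j(w) = 4*w² (j(w) = (2*w)*(2*w) = 4*w²)
g(U) = U - (-4 + U)/(1 + U)
g(j(N(4)))² = ((4 + (4*0²)²)/(1 + 4*0²))² = ((4 + (4*0)²)/(1 + 4*0))² = ((4 + 0²)/(1 + 0))² = ((4 + 0)/1)² = (1*4)² = 4² = 16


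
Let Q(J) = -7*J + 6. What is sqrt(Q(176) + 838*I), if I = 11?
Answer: 6*sqrt(222) ≈ 89.398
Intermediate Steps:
Q(J) = 6 - 7*J
sqrt(Q(176) + 838*I) = sqrt((6 - 7*176) + 838*11) = sqrt((6 - 1232) + 9218) = sqrt(-1226 + 9218) = sqrt(7992) = 6*sqrt(222)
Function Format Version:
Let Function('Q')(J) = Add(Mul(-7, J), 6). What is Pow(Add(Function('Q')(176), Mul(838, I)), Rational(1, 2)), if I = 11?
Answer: Mul(6, Pow(222, Rational(1, 2))) ≈ 89.398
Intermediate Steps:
Function('Q')(J) = Add(6, Mul(-7, J))
Pow(Add(Function('Q')(176), Mul(838, I)), Rational(1, 2)) = Pow(Add(Add(6, Mul(-7, 176)), Mul(838, 11)), Rational(1, 2)) = Pow(Add(Add(6, -1232), 9218), Rational(1, 2)) = Pow(Add(-1226, 9218), Rational(1, 2)) = Pow(7992, Rational(1, 2)) = Mul(6, Pow(222, Rational(1, 2)))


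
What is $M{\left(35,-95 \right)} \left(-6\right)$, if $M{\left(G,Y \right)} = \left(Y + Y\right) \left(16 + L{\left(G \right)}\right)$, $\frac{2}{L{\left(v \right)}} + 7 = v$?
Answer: $\frac{128250}{7} \approx 18321.0$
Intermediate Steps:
$L{\left(v \right)} = \frac{2}{-7 + v}$
$M{\left(G,Y \right)} = 2 Y \left(16 + \frac{2}{-7 + G}\right)$ ($M{\left(G,Y \right)} = \left(Y + Y\right) \left(16 + \frac{2}{-7 + G}\right) = 2 Y \left(16 + \frac{2}{-7 + G}\right)$)
$M{\left(35,-95 \right)} \left(-6\right) = 4 \left(-95\right) \frac{1}{-7 + 35} \left(-55 + 8 \cdot 35\right) \left(-6\right) = 4 \left(-95\right) \frac{1}{28} \left(-55 + 280\right) \left(-6\right) = 4 \left(-95\right) \frac{1}{28} \cdot 225 \left(-6\right) = \left(- \frac{21375}{7}\right) \left(-6\right) = \frac{128250}{7}$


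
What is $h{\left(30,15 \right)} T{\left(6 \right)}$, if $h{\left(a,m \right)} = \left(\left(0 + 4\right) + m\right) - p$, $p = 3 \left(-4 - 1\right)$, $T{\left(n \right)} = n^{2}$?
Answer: $1224$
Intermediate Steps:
$p = -15$ ($p = 3 \left(-5\right) = -15$)
$h{\left(a,m \right)} = 19 + m$ ($h{\left(a,m \right)} = \left(\left(0 + 4\right) + m\right) - -15 = \left(4 + m\right) + 15 = 19 + m$)
$h{\left(30,15 \right)} T{\left(6 \right)} = \left(19 + 15\right) 6^{2} = 34 \cdot 36 = 1224$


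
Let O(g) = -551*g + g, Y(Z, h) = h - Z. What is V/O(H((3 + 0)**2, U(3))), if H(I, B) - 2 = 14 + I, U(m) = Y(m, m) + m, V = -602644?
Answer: 301322/6875 ≈ 43.829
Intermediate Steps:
U(m) = m (U(m) = (m - m) + m = 0 + m = m)
H(I, B) = 16 + I (H(I, B) = 2 + (14 + I) = 16 + I)
O(g) = -550*g
V/O(H((3 + 0)**2, U(3))) = -602644*(-1/(550*(16 + (3 + 0)**2))) = -602644*(-1/(550*(16 + 3**2))) = -602644*(-1/(550*(16 + 9))) = -602644/((-550*25)) = -602644/(-13750) = -602644*(-1/13750) = 301322/6875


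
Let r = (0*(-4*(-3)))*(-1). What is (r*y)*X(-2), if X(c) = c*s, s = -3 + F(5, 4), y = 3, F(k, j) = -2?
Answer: 0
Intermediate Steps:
r = 0 (r = (0*12)*(-1) = 0*(-1) = 0)
s = -5 (s = -3 - 2 = -5)
X(c) = -5*c (X(c) = c*(-5) = -5*c)
(r*y)*X(-2) = (0*3)*(-5*(-2)) = 0*10 = 0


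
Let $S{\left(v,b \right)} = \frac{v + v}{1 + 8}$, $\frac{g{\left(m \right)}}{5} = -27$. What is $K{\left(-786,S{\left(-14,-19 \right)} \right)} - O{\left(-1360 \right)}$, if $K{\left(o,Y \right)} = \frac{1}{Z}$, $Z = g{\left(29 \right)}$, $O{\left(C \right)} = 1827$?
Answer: $- \frac{246646}{135} \approx -1827.0$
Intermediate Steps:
$g{\left(m \right)} = -135$ ($g{\left(m \right)} = 5 \left(-27\right) = -135$)
$Z = -135$
$S{\left(v,b \right)} = \frac{2 v}{9}$
$K{\left(o,Y \right)} = - \frac{1}{135}$ ($K{\left(o,Y \right)} = \frac{1}{-135} = - \frac{1}{135}$)
$K{\left(-786,S{\left(-14,-19 \right)} \right)} - O{\left(-1360 \right)} = - \frac{1}{135} - 1827 = - \frac{246646}{135}$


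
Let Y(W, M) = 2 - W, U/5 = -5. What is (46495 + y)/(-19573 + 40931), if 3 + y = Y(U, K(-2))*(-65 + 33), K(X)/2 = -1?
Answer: 22814/10679 ≈ 2.1363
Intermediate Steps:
U = -25 (U = 5*(-5) = -25)
K(X) = -2 (K(X) = 2*(-1) = -2)
y = -867 (y = -3 + (2 - 1*(-25))*(-65 + 33) = -3 + (2 + 25)*(-32) = -3 + 27*(-32) = -3 - 864 = -867)
(46495 + y)/(-19573 + 40931) = (46495 - 867)/(-19573 + 40931) = 45628/21358 = 45628*(1/21358) = 22814/10679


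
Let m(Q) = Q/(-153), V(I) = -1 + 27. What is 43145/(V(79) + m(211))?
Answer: 6601185/3767 ≈ 1752.4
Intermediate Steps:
V(I) = 26
m(Q) = -Q/153 (m(Q) = Q*(-1/153) = -Q/153)
43145/(V(79) + m(211)) = 43145/(26 - 1/153*211) = 43145/(26 - 211/153) = 43145/(3767/153) = 43145*(153/3767) = 6601185/3767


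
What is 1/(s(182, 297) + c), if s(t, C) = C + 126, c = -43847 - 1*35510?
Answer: -1/78934 ≈ -1.2669e-5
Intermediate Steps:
c = -79357 (c = -43847 - 35510 = -79357)
s(t, C) = 126 + C
1/(s(182, 297) + c) = 1/((126 + 297) - 79357) = 1/(423 - 79357) = 1/(-78934) = -1/78934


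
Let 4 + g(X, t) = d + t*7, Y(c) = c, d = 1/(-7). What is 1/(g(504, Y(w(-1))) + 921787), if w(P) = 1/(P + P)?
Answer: 14/12904911 ≈ 1.0849e-6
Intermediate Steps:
w(P) = 1/(2*P)
d = -1/7 ≈ -0.14286
g(X, t) = -29/7 + 7*t (g(X, t) = -4 + (-1/7 + t*7) = -4 + (-1/7 + 7*t) = -29/7 + 7*t)
1/(g(504, Y(w(-1))) + 921787) = 1/((-29/7 + 7*((1/2)/(-1))) + 921787) = 1/((-29/7 + 7*((1/2)*(-1))) + 921787) = 1/((-29/7 + 7*(-1/2)) + 921787) = 1/((-29/7 - 7/2) + 921787) = 1/(-107/14 + 921787) = 1/(12904911/14) = 14/12904911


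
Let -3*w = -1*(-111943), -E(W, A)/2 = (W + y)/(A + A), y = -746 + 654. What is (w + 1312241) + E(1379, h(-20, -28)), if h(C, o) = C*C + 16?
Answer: 122392663/96 ≈ 1.2749e+6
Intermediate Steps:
h(C, o) = 16 + C² (h(C, o) = C² + 16 = 16 + C²)
y = -92
E(W, A) = -(-92 + W)/A (E(W, A) = -2*(W - 92)/(A + A) = -2*(-92 + W)/(2*A) = -2*(-92 + W)*1/(2*A) = -(-92 + W)/A)
w = -111943/3 (w = -(-1)*(-111943)/3 = -⅓*111943 = -111943/3 ≈ -37314.)
(w + 1312241) + E(1379, h(-20, -28)) = (-111943/3 + 1312241) + (92 - 1*1379)/(16 + (-20)²) = 3824780/3 + (92 - 1379)/(16 + 400) = 3824780/3 - 1287/416 = 3824780/3 + (1/416)*(-1287) = 3824780/3 - 99/32 = 122392663/96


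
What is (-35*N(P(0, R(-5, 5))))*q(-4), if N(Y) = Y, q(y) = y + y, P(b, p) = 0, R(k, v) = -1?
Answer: 0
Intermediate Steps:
q(y) = 2*y
(-35*N(P(0, R(-5, 5))))*q(-4) = (-35*0)*(2*(-4)) = 0*(-8) = 0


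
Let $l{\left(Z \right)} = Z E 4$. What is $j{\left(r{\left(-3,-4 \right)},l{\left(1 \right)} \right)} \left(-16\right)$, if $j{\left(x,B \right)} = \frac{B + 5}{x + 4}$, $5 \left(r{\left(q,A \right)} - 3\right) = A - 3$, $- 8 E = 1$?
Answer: $- \frac{90}{7} \approx -12.857$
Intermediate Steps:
$E = - \frac{1}{8}$ ($E = \left(- \frac{1}{8}\right) 1 = - \frac{1}{8} \approx -0.125$)
$l{\left(Z \right)} = - \frac{Z}{2}$ ($l{\left(Z \right)} = Z \left(- \frac{1}{8}\right) 4 = - \frac{Z}{8} \cdot 4 = - \frac{Z}{2}$)
$r{\left(q,A \right)} = \frac{12}{5} + \frac{A}{5}$ ($r{\left(q,A \right)} = 3 + \frac{A - 3}{5} = 3 + \frac{-3 + A}{5} = 3 + \left(- \frac{3}{5} + \frac{A}{5}\right) = \frac{12}{5} + \frac{A}{5}$)
$j{\left(x,B \right)} = \frac{5 + B}{4 + x}$
$j{\left(r{\left(-3,-4 \right)},l{\left(1 \right)} \right)} \left(-16\right) = \frac{5 - \frac{1}{2}}{4 + \left(\frac{12}{5} + \frac{1}{5} \left(-4\right)\right)} \left(-16\right) = \frac{5 - \frac{1}{2}}{4 + \left(\frac{12}{5} - \frac{4}{5}\right)} \left(-16\right) = \frac{1}{4 + \frac{8}{5}} \cdot \frac{9}{2} \left(-16\right) = \frac{1}{\frac{28}{5}} \cdot \frac{9}{2} \left(-16\right) = \frac{5}{28} \cdot \frac{9}{2} \left(-16\right) = \frac{45}{56} \left(-16\right) = - \frac{90}{7}$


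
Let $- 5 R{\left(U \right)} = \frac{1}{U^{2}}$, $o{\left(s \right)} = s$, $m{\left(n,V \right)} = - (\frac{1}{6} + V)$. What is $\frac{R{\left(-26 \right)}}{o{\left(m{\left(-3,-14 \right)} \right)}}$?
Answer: $- \frac{3}{140270} \approx -2.1387 \cdot 10^{-5}$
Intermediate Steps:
$m{\left(n,V \right)} = - \frac{1}{6} - V$ ($m{\left(n,V \right)} = - (\frac{1}{6} + V) = - \frac{1}{6} - V$)
$R{\left(U \right)} = - \frac{1}{5 U^{2}}$
$\frac{R{\left(-26 \right)}}{o{\left(m{\left(-3,-14 \right)} \right)}} = \frac{\left(- \frac{1}{5}\right) \frac{1}{676}}{- \frac{1}{6} - -14} = \frac{\left(- \frac{1}{5}\right) \frac{1}{676}}{- \frac{1}{6} + 14} = - \frac{1}{3380 \cdot \frac{83}{6}} = \left(- \frac{1}{3380}\right) \frac{6}{83} = - \frac{3}{140270}$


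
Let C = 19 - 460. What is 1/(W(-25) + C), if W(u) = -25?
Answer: -1/466 ≈ -0.0021459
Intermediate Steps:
C = -441
1/(W(-25) + C) = 1/(-25 - 441) = 1/(-466) = -1/466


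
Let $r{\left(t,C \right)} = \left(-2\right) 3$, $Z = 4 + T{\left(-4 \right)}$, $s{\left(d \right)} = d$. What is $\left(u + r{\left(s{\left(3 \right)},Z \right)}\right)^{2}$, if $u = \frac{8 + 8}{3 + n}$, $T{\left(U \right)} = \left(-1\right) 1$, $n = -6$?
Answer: $\frac{1156}{9} \approx 128.44$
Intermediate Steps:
$T{\left(U \right)} = -1$
$Z = 3$ ($Z = 4 - 1 = 3$)
$u = - \frac{16}{3}$ ($u = \frac{8 + 8}{3 - 6} = \frac{16}{-3} = 16 \left(- \frac{1}{3}\right) = - \frac{16}{3} \approx -5.3333$)
$r{\left(t,C \right)} = -6$
$\left(u + r{\left(s{\left(3 \right)},Z \right)}\right)^{2} = \left(- \frac{16}{3} - 6\right)^{2} = \left(- \frac{34}{3}\right)^{2} = \frac{1156}{9}$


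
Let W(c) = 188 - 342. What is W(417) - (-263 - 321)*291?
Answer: 169790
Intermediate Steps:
W(c) = -154
W(417) - (-263 - 321)*291 = -154 - (-263 - 321)*291 = -154 - (-584)*291 = -154 - 1*(-169944) = -154 + 169944 = 169790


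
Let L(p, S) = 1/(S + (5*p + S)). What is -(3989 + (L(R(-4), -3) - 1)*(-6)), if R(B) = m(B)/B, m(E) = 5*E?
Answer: -75899/19 ≈ -3994.7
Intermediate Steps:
R(B) = 5 (R(B) = (5*B)/B = 5)
L(p, S) = 1/(2*S + 5*p) (L(p, S) = 1/(S + (S + 5*p)) = 1/(2*S + 5*p))
-(3989 + (L(R(-4), -3) - 1)*(-6)) = -(3989 + (1/(2*(-3) + 5*5) - 1)*(-6)) = -(3989 + (1/(-6 + 25) - 1)*(-6)) = -(3989 + (1/19 - 1)*(-6)) = -(3989 - 18/19*(-6)) = -(3989 + 108/19) = -1*75899/19 = -75899/19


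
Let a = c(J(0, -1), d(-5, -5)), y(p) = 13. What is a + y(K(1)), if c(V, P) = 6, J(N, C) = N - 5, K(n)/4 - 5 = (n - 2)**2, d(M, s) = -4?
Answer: 19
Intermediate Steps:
K(n) = 20 + 4*(-2 + n)**2 (K(n) = 20 + 4*(n - 2)**2 = 20 + 4*(-2 + n)**2)
J(N, C) = -5 + N
a = 6
a + y(K(1)) = 6 + 13 = 19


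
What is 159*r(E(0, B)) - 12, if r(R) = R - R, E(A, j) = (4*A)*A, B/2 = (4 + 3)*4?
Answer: -12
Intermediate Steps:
B = 56 (B = 2*((4 + 3)*4) = 2*(7*4) = 2*28 = 56)
E(A, j) = 4*A²
r(R) = 0
159*r(E(0, B)) - 12 = 159*0 - 12 = 0 - 12 = -12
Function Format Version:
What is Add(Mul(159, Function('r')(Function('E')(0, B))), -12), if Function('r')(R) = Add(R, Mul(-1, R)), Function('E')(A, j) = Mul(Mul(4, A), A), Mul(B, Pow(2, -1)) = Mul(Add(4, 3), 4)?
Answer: -12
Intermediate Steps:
B = 56 (B = Mul(2, Mul(Add(4, 3), 4)) = Mul(2, Mul(7, 4)) = Mul(2, 28) = 56)
Function('E')(A, j) = Mul(4, Pow(A, 2))
Function('r')(R) = 0
Add(Mul(159, Function('r')(Function('E')(0, B))), -12) = Add(Mul(159, 0), -12) = Add(0, -12) = -12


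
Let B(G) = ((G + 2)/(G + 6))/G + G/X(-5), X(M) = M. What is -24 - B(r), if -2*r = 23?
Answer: -66159/2530 ≈ -26.150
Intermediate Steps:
r = -23/2 (r = -1/2*23 = -23/2 ≈ -11.500)
B(G) = -G/5 + (2 + G)/(G*(6 + G)) (B(G) = ((G + 2)/(G + 6))/G + G/(-5) = ((2 + G)/(6 + G))/G + G*(-1/5) = ((2 + G)/(6 + G))/G - G/5 = (2 + G)/(G*(6 + G)) - G/5 = -G/5 + (2 + G)/(G*(6 + G)))
-24 - B(r) = -24 - (10 - (-23/2)**3 - 6*(-23/2)**2 + 5*(-23/2))/(5*(-23/2)*(6 - 23/2)) = -24 - (-2)*(10 - 1*(-12167/8) - 6*529/4 - 115/2)/(5*23*(-11/2)) = -24 - (-2)*(-2)*(10 + 12167/8 - 1587/2 - 115/2)/(5*23*11) = -24 - (-2)*(-2)*5439/(5*23*11*8) = -24 - 1*5439/2530 = -24 - 5439/2530 = -66159/2530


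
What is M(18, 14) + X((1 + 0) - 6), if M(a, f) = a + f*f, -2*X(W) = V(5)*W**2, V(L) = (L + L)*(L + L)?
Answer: -1036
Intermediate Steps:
V(L) = 4*L**2 (V(L) = (2*L)*(2*L) = 4*L**2)
X(W) = -50*W**2 (X(W) = -4*5**2*W**2/2 = -4*25*W**2/2 = -50*W**2)
M(a, f) = a + f**2
M(18, 14) + X((1 + 0) - 6) = (18 + 14**2) - 50*((1 + 0) - 6)**2 = (18 + 196) - 50*(1 - 6)**2 = 214 - 50*(-5)**2 = 214 - 50*25 = 214 - 1250 = -1036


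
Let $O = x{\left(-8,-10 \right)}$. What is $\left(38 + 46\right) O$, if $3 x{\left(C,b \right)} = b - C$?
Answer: $-56$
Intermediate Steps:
$x{\left(C,b \right)} = - \frac{C}{3} + \frac{b}{3}$ ($x{\left(C,b \right)} = \frac{b - C}{3} = - \frac{C}{3} + \frac{b}{3}$)
$O = - \frac{2}{3}$ ($O = \left(- \frac{1}{3}\right) \left(-8\right) + \frac{1}{3} \left(-10\right) = \frac{8}{3} - \frac{10}{3} = - \frac{2}{3} \approx -0.66667$)
$\left(38 + 46\right) O = \left(38 + 46\right) \left(- \frac{2}{3}\right) = 84 \left(- \frac{2}{3}\right) = -56$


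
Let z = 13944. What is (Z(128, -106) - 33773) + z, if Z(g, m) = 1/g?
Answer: -2538111/128 ≈ -19829.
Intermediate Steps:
(Z(128, -106) - 33773) + z = (1/128 - 33773) + 13944 = -4322943/128 + 13944 = -2538111/128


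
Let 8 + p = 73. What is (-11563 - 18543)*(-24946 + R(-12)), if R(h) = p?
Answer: 749067386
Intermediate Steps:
p = 65 (p = -8 + 73 = 65)
R(h) = 65
(-11563 - 18543)*(-24946 + R(-12)) = (-11563 - 18543)*(-24946 + 65) = -30106*(-24881) = 749067386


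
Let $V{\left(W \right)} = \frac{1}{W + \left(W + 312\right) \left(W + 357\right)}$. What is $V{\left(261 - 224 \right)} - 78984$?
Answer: $- \frac{10863696311}{137543} \approx -78984.0$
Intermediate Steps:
$V{\left(W \right)} = \frac{1}{W + \left(312 + W\right) \left(357 + W\right)}$
$V{\left(261 - 224 \right)} - 78984 = \frac{1}{111384 + \left(261 - 224\right)^{2} + 670 \left(261 - 224\right)} - 78984 = \frac{1}{111384 + 37^{2} + 670 \cdot 37} - 78984 = \frac{1}{111384 + 1369 + 24790} - 78984 = \frac{1}{137543} - 78984 = - \frac{10863696311}{137543}$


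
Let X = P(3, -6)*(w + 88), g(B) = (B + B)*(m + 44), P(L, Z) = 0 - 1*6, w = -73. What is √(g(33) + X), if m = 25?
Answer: 12*√31 ≈ 66.813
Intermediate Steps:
P(L, Z) = -6 (P(L, Z) = 0 - 6 = -6)
g(B) = 138*B (g(B) = (B + B)*(25 + 44) = (2*B)*69 = 138*B)
X = -90 (X = -6*(-73 + 88) = -6*15 = -90)
√(g(33) + X) = √(138*33 - 90) = √(4554 - 90) = √4464 = 12*√31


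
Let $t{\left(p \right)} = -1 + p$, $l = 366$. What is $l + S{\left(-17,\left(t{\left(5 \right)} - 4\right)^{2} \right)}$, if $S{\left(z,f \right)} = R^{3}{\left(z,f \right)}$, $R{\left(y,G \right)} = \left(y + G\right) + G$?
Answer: $-4547$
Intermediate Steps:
$R{\left(y,G \right)} = y + 2 G$ ($R{\left(y,G \right)} = \left(G + y\right) + G = y + 2 G$)
$S{\left(z,f \right)} = \left(z + 2 f\right)^{3}$
$l + S{\left(-17,\left(t{\left(5 \right)} - 4\right)^{2} \right)} = 366 + \left(-17 + 2 \left(\left(-1 + 5\right) - 4\right)^{2}\right)^{3} = 366 + \left(-17 + 2 \left(4 - 4\right)^{2}\right)^{3} = 366 + \left(-17 + 2 \cdot 0^{2}\right)^{3} = 366 + \left(-17 + 2 \cdot 0\right)^{3} = 366 + \left(-17 + 0\right)^{3} = 366 + \left(-17\right)^{3} = 366 - 4913 = -4547$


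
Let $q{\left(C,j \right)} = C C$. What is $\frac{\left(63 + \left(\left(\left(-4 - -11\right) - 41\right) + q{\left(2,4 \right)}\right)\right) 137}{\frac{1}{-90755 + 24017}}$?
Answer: $-301722498$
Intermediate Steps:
$q{\left(C,j \right)} = C^{2}$
$\frac{\left(63 + \left(\left(\left(-4 - -11\right) - 41\right) + q{\left(2,4 \right)}\right)\right) 137}{\frac{1}{-90755 + 24017}} = \frac{\left(63 + \left(\left(\left(-4 - -11\right) - 41\right) + 2^{2}\right)\right) 137}{\frac{1}{-90755 + 24017}} = \frac{\left(63 + \left(\left(\left(-4 + 11\right) - 41\right) + 4\right)\right) 137}{\frac{1}{-66738}} = \frac{\left(63 + \left(\left(7 - 41\right) + 4\right)\right) 137}{- \frac{1}{66738}} = \left(63 + \left(-34 + 4\right)\right) 137 \left(-66738\right) = \left(63 - 30\right) 137 \left(-66738\right) = 33 \cdot 137 \left(-66738\right) = 4521 \left(-66738\right) = -301722498$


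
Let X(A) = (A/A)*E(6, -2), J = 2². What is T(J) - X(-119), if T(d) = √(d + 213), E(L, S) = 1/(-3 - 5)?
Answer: ⅛ + √217 ≈ 14.856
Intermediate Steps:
J = 4
E(L, S) = -⅛ (E(L, S) = 1/(-8) = -⅛)
T(d) = √(213 + d)
X(A) = -⅛ (X(A) = (A/A)*(-⅛) = 1*(-⅛) = -⅛)
T(J) - X(-119) = √(213 + 4) - 1*(-⅛) = √217 + ⅛ = ⅛ + √217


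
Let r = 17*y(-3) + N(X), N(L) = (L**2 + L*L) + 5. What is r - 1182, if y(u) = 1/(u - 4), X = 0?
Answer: -8256/7 ≈ -1179.4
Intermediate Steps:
y(u) = 1/(-4 + u)
N(L) = 5 + 2*L**2 (N(L) = (L**2 + L**2) + 5 = 2*L**2 + 5 = 5 + 2*L**2)
r = 18/7 (r = 17/(-4 - 3) + (5 + 2*0**2) = 17/(-7) + (5 + 2*0) = 17*(-1/7) + (5 + 0) = -17/7 + 5 = 18/7 ≈ 2.5714)
r - 1182 = 18/7 - 1182 = -8256/7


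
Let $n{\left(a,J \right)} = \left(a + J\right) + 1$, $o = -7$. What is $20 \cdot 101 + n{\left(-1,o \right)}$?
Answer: $2013$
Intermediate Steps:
$n{\left(a,J \right)} = 1 + J + a$ ($n{\left(a,J \right)} = \left(J + a\right) + 1 = 1 + J + a$)
$20 \cdot 101 + n{\left(-1,o \right)} = 20 \cdot 101 - 7 = 2020 - 7 = 2013$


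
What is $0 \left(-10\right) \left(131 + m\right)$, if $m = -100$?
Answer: $0$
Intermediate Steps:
$0 \left(-10\right) \left(131 + m\right) = 0 \left(-10\right) \left(131 - 100\right) = 0 \cdot 31 = 0$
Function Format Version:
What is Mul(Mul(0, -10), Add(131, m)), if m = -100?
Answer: 0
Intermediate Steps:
Mul(Mul(0, -10), Add(131, m)) = Mul(Mul(0, -10), Add(131, -100)) = Mul(0, 31) = 0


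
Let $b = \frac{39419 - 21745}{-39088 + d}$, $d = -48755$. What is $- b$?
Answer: $\frac{17674}{87843} \approx 0.2012$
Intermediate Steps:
$b = - \frac{17674}{87843}$ ($b = \frac{39419 - 21745}{-39088 - 48755} = \frac{17674}{-87843} = 17674 \left(- \frac{1}{87843}\right) = - \frac{17674}{87843} \approx -0.2012$)
$- b = \left(-1\right) \left(- \frac{17674}{87843}\right) = \frac{17674}{87843}$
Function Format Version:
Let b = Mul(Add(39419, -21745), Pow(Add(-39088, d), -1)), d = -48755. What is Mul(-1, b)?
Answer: Rational(17674, 87843) ≈ 0.20120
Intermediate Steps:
b = Rational(-17674, 87843) (b = Mul(Add(39419, -21745), Pow(Add(-39088, -48755), -1)) = Mul(17674, Pow(-87843, -1)) = Mul(17674, Rational(-1, 87843)) = Rational(-17674, 87843) ≈ -0.20120)
Mul(-1, b) = Mul(-1, Rational(-17674, 87843)) = Rational(17674, 87843)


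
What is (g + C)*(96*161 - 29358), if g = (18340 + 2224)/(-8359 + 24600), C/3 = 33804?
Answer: -22897328804112/16241 ≈ -1.4098e+9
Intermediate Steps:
C = 101412 (C = 3*33804 = 101412)
g = 20564/16241 ≈ 1.2662
(g + C)*(96*161 - 29358) = (20564/16241 + 101412)*(96*161 - 29358) = 1647052856*(15456 - 29358)/16241 = (1647052856/16241)*(-13902) = -22897328804112/16241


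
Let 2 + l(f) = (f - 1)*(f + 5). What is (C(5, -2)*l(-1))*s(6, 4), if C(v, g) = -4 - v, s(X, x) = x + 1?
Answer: 450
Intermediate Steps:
s(X, x) = 1 + x
l(f) = -2 + (-1 + f)*(5 + f) (l(f) = -2 + (f - 1)*(f + 5) = -2 + (-1 + f)*(5 + f))
(C(5, -2)*l(-1))*s(6, 4) = ((-4 - 1*5)*(-7 + (-1)² + 4*(-1)))*(1 + 4) = ((-4 - 5)*(-7 + 1 - 4))*5 = -9*(-10)*5 = 90*5 = 450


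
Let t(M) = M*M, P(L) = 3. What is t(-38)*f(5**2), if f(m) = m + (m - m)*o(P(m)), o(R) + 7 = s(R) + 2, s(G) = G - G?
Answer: 36100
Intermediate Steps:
s(G) = 0
t(M) = M**2
o(R) = -5 (o(R) = -7 + (0 + 2) = -7 + 2 = -5)
f(m) = m (f(m) = m + (m - m)*(-5) = m + 0*(-5) = m + 0 = m)
t(-38)*f(5**2) = (-38)**2*5**2 = 1444*25 = 36100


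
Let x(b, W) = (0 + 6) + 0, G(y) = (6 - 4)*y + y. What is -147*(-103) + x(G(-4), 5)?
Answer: 15147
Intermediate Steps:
G(y) = 3*y (G(y) = 2*y + y = 3*y)
x(b, W) = 6 (x(b, W) = 6 + 0 = 6)
-147*(-103) + x(G(-4), 5) = -147*(-103) + 6 = 15141 + 6 = 15147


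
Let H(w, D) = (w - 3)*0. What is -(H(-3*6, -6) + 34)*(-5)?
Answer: 170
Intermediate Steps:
H(w, D) = 0 (H(w, D) = (-3 + w)*0 = 0)
-(H(-3*6, -6) + 34)*(-5) = -(0 + 34)*(-5) = -34*(-5) = -1*(-170) = 170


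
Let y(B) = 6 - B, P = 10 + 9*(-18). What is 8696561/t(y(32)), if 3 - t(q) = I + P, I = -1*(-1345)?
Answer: -8696561/1190 ≈ -7308.0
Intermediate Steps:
P = -152 (P = 10 - 162 = -152)
I = 1345
t(q) = -1190 (t(q) = 3 - (1345 - 152) = 3 - 1*1193 = 3 - 1193 = -1190)
8696561/t(y(32)) = 8696561/(-1190) = 8696561*(-1/1190) = -8696561/1190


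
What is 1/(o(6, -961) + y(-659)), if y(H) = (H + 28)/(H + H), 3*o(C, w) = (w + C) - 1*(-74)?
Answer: -3954/1159265 ≈ -0.0034108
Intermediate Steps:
o(C, w) = 74/3 + C/3 + w/3 (o(C, w) = ((w + C) - 1*(-74))/3 = ((C + w) + 74)/3 = (74 + C + w)/3 = 74/3 + C/3 + w/3)
y(H) = (28 + H)/(2*H) (y(H) = (28 + H)/((2*H)) = (28 + H)*(1/(2*H)) = (28 + H)/(2*H))
1/(o(6, -961) + y(-659)) = 1/((74/3 + (⅓)*6 + (⅓)*(-961)) + (½)*(28 - 659)/(-659)) = 1/((74/3 + 2 - 961/3) + (½)*(-1/659)*(-631)) = 1/(-881/3 + 631/1318) = 1/(-1159265/3954) = -3954/1159265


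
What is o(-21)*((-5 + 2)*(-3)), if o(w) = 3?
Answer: 27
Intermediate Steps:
o(-21)*((-5 + 2)*(-3)) = 3*((-5 + 2)*(-3)) = 3*(-3*(-3)) = 3*9 = 27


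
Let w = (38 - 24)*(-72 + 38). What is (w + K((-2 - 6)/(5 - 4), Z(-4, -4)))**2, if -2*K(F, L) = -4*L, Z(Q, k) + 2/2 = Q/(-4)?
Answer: 226576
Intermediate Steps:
Z(Q, k) = -1 - Q/4 (Z(Q, k) = -1 + Q/(-4) = -1 + Q*(-1/4) = -1 - Q/4)
K(F, L) = 2*L (K(F, L) = -(-2)*L = 2*L)
w = -476 (w = 14*(-34) = -476)
(w + K((-2 - 6)/(5 - 4), Z(-4, -4)))**2 = (-476 + 2*(-1 - 1/4*(-4)))**2 = (-476 + 2*(-1 + 1))**2 = (-476 + 2*0)**2 = (-476 + 0)**2 = (-476)**2 = 226576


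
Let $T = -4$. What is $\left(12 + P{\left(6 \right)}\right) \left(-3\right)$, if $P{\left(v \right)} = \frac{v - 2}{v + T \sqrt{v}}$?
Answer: $- \frac{174}{5} + \frac{4 \sqrt{6}}{5} \approx -32.84$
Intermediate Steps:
$P{\left(v \right)} = \frac{-2 + v}{v - 4 \sqrt{v}}$ ($P{\left(v \right)} = \frac{v - 2}{v - 4 \sqrt{v}} = \frac{-2 + v}{v - 4 \sqrt{v}}$)
$\left(12 + P{\left(6 \right)}\right) \left(-3\right) = \left(12 + \frac{2 - 6}{\left(-1\right) 6 + 4 \sqrt{6}}\right) \left(-3\right) = \left(12 + \frac{2 - 6}{-6 + 4 \sqrt{6}}\right) \left(-3\right) = \left(12 + \frac{1}{-6 + 4 \sqrt{6}} \left(-4\right)\right) \left(-3\right) = \left(12 - \frac{4}{-6 + 4 \sqrt{6}}\right) \left(-3\right) = -36 + \frac{12}{-6 + 4 \sqrt{6}}$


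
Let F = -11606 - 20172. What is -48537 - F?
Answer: -16759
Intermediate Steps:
F = -31778
-48537 - F = -48537 - 1*(-31778) = -48537 + 31778 = -16759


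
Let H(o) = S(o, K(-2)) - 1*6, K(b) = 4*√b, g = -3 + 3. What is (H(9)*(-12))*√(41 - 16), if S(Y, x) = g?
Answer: 360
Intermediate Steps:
g = 0
S(Y, x) = 0
H(o) = -6 (H(o) = 0 - 1*6 = 0 - 6 = -6)
(H(9)*(-12))*√(41 - 16) = (-6*(-12))*√(41 - 16) = 72*√25 = 72*5 = 360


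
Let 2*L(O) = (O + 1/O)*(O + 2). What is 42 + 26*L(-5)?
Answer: 1224/5 ≈ 244.80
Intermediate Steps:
L(O) = (2 + O)*(O + 1/O)/2 (L(O) = ((O + 1/O)*(O + 2))/2 = ((O + 1/O)*(2 + O))/2 = ((2 + O)*(O + 1/O))/2 = (2 + O)*(O + 1/O)/2)
42 + 26*L(-5) = 42 + 26*(1/2 - 5 + 1/(-5) + (1/2)*(-5)**2) = 42 + 26*(1/2 - 5 - 1/5 + (1/2)*25) = 42 + 26*(1/2 - 5 - 1/5 + 25/2) = 42 + 26*(39/5) = 42 + 1014/5 = 1224/5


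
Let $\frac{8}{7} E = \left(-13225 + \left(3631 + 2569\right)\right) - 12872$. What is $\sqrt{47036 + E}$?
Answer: $\frac{\sqrt{474018}}{4} \approx 172.12$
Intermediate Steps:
$E = - \frac{139279}{8}$ ($E = \frac{7 \left(\left(-13225 + \left(3631 + 2569\right)\right) - 12872\right)}{8} = \frac{7 \left(\left(-13225 + 6200\right) - 12872\right)}{8} = \frac{7 \left(-7025 - 12872\right)}{8} = \frac{7}{8} \left(-19897\right) = - \frac{139279}{8} \approx -17410.0$)
$\sqrt{47036 + E} = \sqrt{47036 - \frac{139279}{8}} = \sqrt{\frac{237009}{8}} = \frac{\sqrt{474018}}{4}$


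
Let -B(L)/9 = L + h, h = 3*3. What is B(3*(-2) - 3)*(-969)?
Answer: 0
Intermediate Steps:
h = 9
B(L) = -81 - 9*L (B(L) = -9*(L + 9) = -9*(9 + L) = -81 - 9*L)
B(3*(-2) - 3)*(-969) = (-81 - 9*(3*(-2) - 3))*(-969) = (-81 - 9*(-6 - 3))*(-969) = (-81 - 9*(-9))*(-969) = (-81 + 81)*(-969) = 0*(-969) = 0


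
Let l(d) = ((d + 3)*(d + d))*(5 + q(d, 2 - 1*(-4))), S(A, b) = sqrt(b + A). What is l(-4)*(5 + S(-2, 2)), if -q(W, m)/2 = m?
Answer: -280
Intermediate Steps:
q(W, m) = -2*m
S(A, b) = sqrt(A + b)
l(d) = -14*d*(3 + d) (l(d) = ((d + 3)*(d + d))*(5 - 2*(2 - 1*(-4))) = ((3 + d)*(2*d))*(5 - 2*(2 + 4)) = (2*d*(3 + d))*(5 - 2*6) = (2*d*(3 + d))*(5 - 12) = (2*d*(3 + d))*(-7) = -14*d*(3 + d))
l(-4)*(5 + S(-2, 2)) = (-14*(-4)*(3 - 4))*(5 + sqrt(-2 + 2)) = (-14*(-4)*(-1))*(5 + sqrt(0)) = -56*(5 + 0) = -56*5 = -280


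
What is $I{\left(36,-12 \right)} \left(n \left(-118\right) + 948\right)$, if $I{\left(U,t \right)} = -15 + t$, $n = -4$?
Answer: $-38340$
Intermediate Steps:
$I{\left(36,-12 \right)} \left(n \left(-118\right) + 948\right) = \left(-15 - 12\right) \left(\left(-4\right) \left(-118\right) + 948\right) = - 27 \left(472 + 948\right) = \left(-27\right) 1420 = -38340$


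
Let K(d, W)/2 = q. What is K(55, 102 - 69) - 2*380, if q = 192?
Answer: -376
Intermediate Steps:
K(d, W) = 384 (K(d, W) = 2*192 = 384)
K(55, 102 - 69) - 2*380 = 384 - 2*380 = 384 - 1*760 = 384 - 760 = -376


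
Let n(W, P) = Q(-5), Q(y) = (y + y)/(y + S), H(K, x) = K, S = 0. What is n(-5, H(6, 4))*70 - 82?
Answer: 58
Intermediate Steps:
Q(y) = 2 (Q(y) = (y + y)/(y + 0) = (2*y)/y = 2)
n(W, P) = 2
n(-5, H(6, 4))*70 - 82 = 2*70 - 82 = 140 - 82 = 58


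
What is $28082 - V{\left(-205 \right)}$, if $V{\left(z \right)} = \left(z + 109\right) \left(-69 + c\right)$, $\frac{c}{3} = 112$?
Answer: $53714$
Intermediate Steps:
$c = 336$ ($c = 3 \cdot 112 = 336$)
$V{\left(z \right)} = 29103 + 267 z$ ($V{\left(z \right)} = \left(z + 109\right) \left(-69 + 336\right) = \left(109 + z\right) 267 = 29103 + 267 z$)
$28082 - V{\left(-205 \right)} = 28082 - \left(29103 + 267 \left(-205\right)\right) = 28082 - \left(29103 - 54735\right) = 28082 - -25632 = 28082 + 25632 = 53714$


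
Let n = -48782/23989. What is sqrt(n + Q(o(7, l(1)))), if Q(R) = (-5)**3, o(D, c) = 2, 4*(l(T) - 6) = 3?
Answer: I*sqrt(73104246523)/23989 ≈ 11.271*I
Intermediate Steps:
l(T) = 27/4 (l(T) = 6 + (1/4)*3 = 6 + 3/4 = 27/4)
Q(R) = -125
n = -48782/23989 (n = -48782*1/23989 = -48782/23989 ≈ -2.0335)
sqrt(n + Q(o(7, l(1)))) = sqrt(-48782/23989 - 125) = sqrt(-3047407/23989) = I*sqrt(73104246523)/23989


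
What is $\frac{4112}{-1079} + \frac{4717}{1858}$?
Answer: $- \frac{2550453}{2004782} \approx -1.2722$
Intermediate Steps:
$\frac{4112}{-1079} + \frac{4717}{1858} = 4112 \left(- \frac{1}{1079}\right) + 4717 \cdot \frac{1}{1858} = - \frac{4112}{1079} + \frac{4717}{1858} = - \frac{2550453}{2004782}$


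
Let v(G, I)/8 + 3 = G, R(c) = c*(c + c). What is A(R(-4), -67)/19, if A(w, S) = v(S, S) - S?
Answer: -493/19 ≈ -25.947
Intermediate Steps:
R(c) = 2*c**2 (R(c) = c*(2*c) = 2*c**2)
v(G, I) = -24 + 8*G
A(w, S) = -24 + 7*S (A(w, S) = (-24 + 8*S) - S = -24 + 7*S)
A(R(-4), -67)/19 = (-24 + 7*(-67))/19 = (-24 - 469)*(1/19) = -493*1/19 = -493/19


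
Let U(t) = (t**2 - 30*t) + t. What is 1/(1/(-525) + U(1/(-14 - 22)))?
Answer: 226800/182443 ≈ 1.2431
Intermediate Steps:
U(t) = t**2 - 29*t
1/(1/(-525) + U(1/(-14 - 22))) = 1/(1/(-525) + (-29 + 1/(-14 - 22))/(-14 - 22)) = 1/(-1/525 + (-29 + 1/(-36))/(-36)) = 1/(-1/525 - (-29 - 1/36)/36) = 1/(-1/525 - 1/36*(-1045/36)) = 1/(-1/525 + 1045/1296) = 1/(182443/226800) = 226800/182443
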